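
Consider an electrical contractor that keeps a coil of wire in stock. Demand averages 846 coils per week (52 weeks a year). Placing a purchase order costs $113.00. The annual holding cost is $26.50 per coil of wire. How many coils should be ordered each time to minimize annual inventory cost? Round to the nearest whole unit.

Annual demand D = 846 × 52 = 43,992.
EOQ = √(2DS / H) = √(2 × 43,992 × 113 / 26.5).
= √(9,942,192 / 26.5) = √375,177.0566 ≈ 612.517.

Q* ≈ 613 coils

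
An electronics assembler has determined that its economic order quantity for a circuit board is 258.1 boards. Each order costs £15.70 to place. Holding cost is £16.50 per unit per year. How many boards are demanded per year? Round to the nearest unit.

D ≈ 35,005 boards per year

Invert the EOQ relation Q*² = 2DS/H.
From Q* = √(2DS/H): D = Q*²H / (2S) = 258.1² × 16.5 / (2 × 15.7) = 35005.018.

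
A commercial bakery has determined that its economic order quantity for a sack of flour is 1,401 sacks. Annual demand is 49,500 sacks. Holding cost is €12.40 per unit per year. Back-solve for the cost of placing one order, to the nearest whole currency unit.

S ≈ €246

The basic EOQ model gives Q* = √(2DS/H); rearrange for the unknown.
From Q* = √(2DS/H): S = Q*²H / (2D) = 1,401² × 12.4 / (2 × 49,500) = 245.8458.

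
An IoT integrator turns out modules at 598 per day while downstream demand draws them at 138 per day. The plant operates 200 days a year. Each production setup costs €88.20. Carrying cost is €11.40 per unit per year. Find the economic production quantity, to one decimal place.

Q* ≈ 745.1 modules

Annual demand D = 138 × 200 = 27,600.
Production build-up factor (1 − d/p) = 1 − 138/598 = 0.7692.
Q* = √(2DS / (H(1 − d/p))) = √(2 × 27,600 × 88.2 / (11.4 × 0.7692)).
= √(4,868,640 / 8.7692) ≈ 745.115.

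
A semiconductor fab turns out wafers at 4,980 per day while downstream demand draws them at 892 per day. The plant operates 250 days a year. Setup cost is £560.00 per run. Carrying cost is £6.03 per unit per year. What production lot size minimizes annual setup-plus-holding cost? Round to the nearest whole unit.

Q* ≈ 7,103 wafers

Annual demand D = 892 × 250 = 223,000.
Production build-up factor (1 − d/p) = 1 − 892/4,980 = 0.8209.
Q* = √(2DS / (H(1 − d/p))) = √(2 × 223,000 × 560 / (6.03 × 0.8209)).
= √(249,760,000 / 4.9499) ≈ 7103.330.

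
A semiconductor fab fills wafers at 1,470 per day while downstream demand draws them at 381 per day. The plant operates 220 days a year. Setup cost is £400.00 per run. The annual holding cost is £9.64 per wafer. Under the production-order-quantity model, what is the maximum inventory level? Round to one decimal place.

I_max ≈ 2,270.1 wafers

Annual demand D = 381 × 220 = 83,820.
Production build-up factor (1 − d/p) = 1 − 381/1,470 = 0.7408.
Q* = √(2DS / (H(1 − d/p))) = √(2 × 83,820 × 400 / (9.64 × 0.7408)).
= √(67,056,000 / 7.1415) ≈ 3064.256.
Maximum inventory = Q*(1 − d/p) = 3064.256 × 0.7408 ≈ 2270.051.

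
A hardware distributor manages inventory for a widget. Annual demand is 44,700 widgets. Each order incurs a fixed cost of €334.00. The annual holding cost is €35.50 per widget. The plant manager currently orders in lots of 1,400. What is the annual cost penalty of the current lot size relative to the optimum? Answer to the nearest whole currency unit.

Extra cost ≈ €2,956 per year

EOQ = √(2DS/H) = √(2 × 44,700 × 334 / 35.5) ≈ 917.12.
Cost at Q* = (D/Q*)S + (Q*/2)H = √(2DSH) ≈ €32,557.88.
Cost at Q = 1,400: (44,700/1,400)×334 + (1,400/2)×35.5 = €10,664.14 + €24,850.00 = €35,514.14.
Excess = €35,514.14 − €32,557.88 = €2,956.26.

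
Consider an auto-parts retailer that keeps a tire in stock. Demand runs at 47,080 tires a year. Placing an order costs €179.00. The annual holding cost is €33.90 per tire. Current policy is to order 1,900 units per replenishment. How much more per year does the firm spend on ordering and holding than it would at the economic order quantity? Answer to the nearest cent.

EOQ = √(2DS/H) = √(2 × 47,080 × 179 / 33.9) ≈ 705.11.
Cost at Q* = (D/Q*)S + (Q*/2)H = √(2DSH) ≈ €23,903.40.
Cost at Q = 1,900: (47,080/1,900)×179 + (1,900/2)×33.9 = €4,435.43 + €32,205.00 = €36,640.43.
Excess = €36,640.43 − €23,903.40 = €12,737.04.

Extra cost ≈ €12,737.04 per year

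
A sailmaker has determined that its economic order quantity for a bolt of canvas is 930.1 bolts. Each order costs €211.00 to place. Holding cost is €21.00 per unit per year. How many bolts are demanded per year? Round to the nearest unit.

D ≈ 43,049 bolts per year

Squaring Q* = √(2DS/H) gives Q*² = 2DS/H.
From Q* = √(2DS/H): D = Q*²H / (2S) = 930.1² × 21 / (2 × 211) = 43049.304.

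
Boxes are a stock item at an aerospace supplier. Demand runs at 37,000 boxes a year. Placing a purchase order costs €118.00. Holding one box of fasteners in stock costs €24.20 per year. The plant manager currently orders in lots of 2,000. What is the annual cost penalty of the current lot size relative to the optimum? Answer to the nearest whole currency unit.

EOQ = √(2DS/H) = √(2 × 37,000 × 118 / 24.2) ≈ 600.69.
Cost at Q* = (D/Q*)S + (Q*/2)H = √(2DSH) ≈ €14,536.66.
Cost at Q = 2,000: (37,000/2,000)×118 + (2,000/2)×24.2 = €2,183.00 + €24,200.00 = €26,383.00.
Excess = €26,383.00 − €14,536.66 = €11,846.34.

Extra cost ≈ €11,846 per year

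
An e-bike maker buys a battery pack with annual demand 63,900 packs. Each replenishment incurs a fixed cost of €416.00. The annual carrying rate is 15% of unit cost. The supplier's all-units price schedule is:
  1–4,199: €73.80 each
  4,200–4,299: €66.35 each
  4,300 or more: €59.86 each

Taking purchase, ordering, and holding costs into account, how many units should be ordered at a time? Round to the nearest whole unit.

Holding cost per unit per year at price C is H = 0.15·C.
Evaluate total cost at each tier's feasible EOQ or, if the EOQ is below the tier, at the tier's minimum quantity.
EOQ at €73.80 = 2191.5 (feasible in tier 1): TC = 63,900×€73.80 + (63,900/2191.5)×416 + (2191.5/2)×0.15×€73.80 = €4,740,079.73.
EOQ at €66.35 = 2311.2 < 4200, so use break Q=4200: TC = 63,900×€66.35 + (63,900/4200.0)×416 + (4200.0/2)×0.15×€66.35 = €4,266,994.39.
EOQ at €59.86 = 2433.3 < 4300, so use break Q=4300: TC = 63,900×€59.86 + (63,900/4300.0)×416 + (4300.0/2)×0.15×€59.86 = €3,850,540.80.
Lowest total cost is €3,850,540.80 at Q = 4300.0.

Q* ≈ 4,300 packs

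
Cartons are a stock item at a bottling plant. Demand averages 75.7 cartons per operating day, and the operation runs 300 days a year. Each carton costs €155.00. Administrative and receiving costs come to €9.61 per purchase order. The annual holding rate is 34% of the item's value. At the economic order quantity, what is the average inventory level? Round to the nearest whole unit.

Average inventory ≈ 46 cartons

Annual demand D = 75.7 × 300 = 22,710.
Holding cost H = 0.34 × €155.00 = €52.7000 per unit per year.
Q* = √(2DS/H) = √(2 × 22,710 × 9.61 / 52.7) ≈ 91.01.
Average inventory = Q*/2 ≈ 91.01 / 2 = 45.504.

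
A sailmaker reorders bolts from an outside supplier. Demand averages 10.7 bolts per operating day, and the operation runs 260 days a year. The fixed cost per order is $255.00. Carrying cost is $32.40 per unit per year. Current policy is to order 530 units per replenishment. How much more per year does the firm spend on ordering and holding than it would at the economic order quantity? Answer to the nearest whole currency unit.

Extra cost ≈ $3,144 per year

Annual demand D = 10.7 × 260 = 2,782.
EOQ = √(2DS/H) = √(2 × 2,782 × 255 / 32.4) ≈ 209.26.
Cost at Q* = (D/Q*)S + (Q*/2)H = √(2DSH) ≈ $6,780.10.
Cost at Q = 530: (2,782/530)×255 + (530/2)×32.4 = $1,338.51 + $8,586.00 = $9,924.51.
Excess = $9,924.51 − $6,780.10 = $3,144.41.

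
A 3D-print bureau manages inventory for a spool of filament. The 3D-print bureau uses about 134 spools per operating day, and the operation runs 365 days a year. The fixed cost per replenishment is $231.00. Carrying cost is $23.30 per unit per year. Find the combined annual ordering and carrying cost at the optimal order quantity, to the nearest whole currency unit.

TC* ≈ $22,946

Annual demand D = 134 × 365 = 48,910.
The optimal lot size = √(2DS/H) = √(2 × 48,910 × 231 / 23.3) ≈ 984.79.
At the optimum the two cost components are equal, so total cost = 2·(Q*/2)H = Q*·H.
Minimum total = √(2DSH) = √(2 × 48,910 × 231 × 23.3) ≈ 22945.513.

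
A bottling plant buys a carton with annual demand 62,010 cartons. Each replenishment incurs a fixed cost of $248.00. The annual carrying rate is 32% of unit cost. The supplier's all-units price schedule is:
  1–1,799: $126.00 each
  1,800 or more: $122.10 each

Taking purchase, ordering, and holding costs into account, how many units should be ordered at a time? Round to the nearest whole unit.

Q* ≈ 1,800 cartons

Holding cost per unit per year at price C is H = 0.32·C.
For each price level, check whether its EOQ is feasible; otherwise the best quantity at that price is the breakpoint.
EOQ at $126.00 = 873.4 (feasible in tier 1): TC = 62,010×$126.00 + (62,010/873.4)×248 + (873.4/2)×0.32×$126.00 = $7,848,475.35.
EOQ at $122.10 = 887.2 < 1800, so use break Q=1800: TC = 62,010×$122.10 + (62,010/1800.0)×248 + (1800.0/2)×0.32×$122.10 = $7,615,129.40.
Lowest total cost is $7,615,129.40 at Q = 1800.0.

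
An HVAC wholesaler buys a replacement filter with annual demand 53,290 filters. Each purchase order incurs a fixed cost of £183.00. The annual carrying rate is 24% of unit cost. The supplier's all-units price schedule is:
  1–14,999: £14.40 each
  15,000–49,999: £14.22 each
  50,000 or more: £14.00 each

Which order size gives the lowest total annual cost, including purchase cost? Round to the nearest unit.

Holding cost per unit per year at price C is H = 0.24·C.
Candidates are each tier's EOQ (if it falls in that tier) and each price-break quantity.
EOQ at £14.40 = 2375.6 (feasible in tier 1): TC = 53,290×£14.40 + (53,290/2375.6)×183 + (2375.6/2)×0.24×£14.40 = £775,586.13.
EOQ at £14.22 = 2390.6 < 15000, so use break Q=15000: TC = 53,290×£14.22 + (53,290/15000.0)×183 + (15000.0/2)×0.24×£14.22 = £784,029.94.
EOQ at £14.00 = 2409.3 < 50000, so use break Q=50000: TC = 53,290×£14.00 + (53,290/50000.0)×183 + (50000.0/2)×0.24×£14.00 = £830,255.04.
Lowest total cost is £775,586.13 at Q = 2375.6.

Q* ≈ 2,376 filters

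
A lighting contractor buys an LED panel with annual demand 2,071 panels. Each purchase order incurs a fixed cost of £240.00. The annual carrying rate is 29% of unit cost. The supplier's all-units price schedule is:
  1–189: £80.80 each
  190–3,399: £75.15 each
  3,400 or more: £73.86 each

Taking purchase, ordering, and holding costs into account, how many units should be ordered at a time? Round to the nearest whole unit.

Q* ≈ 214 panels

Holding cost per unit per year at price C is H = 0.29·C.
For each price level, check whether its EOQ is feasible; otherwise the best quantity at that price is the breakpoint.
Tier 1 (£80.80): EOQ = 206.0 exceeds tier's upper bound 189, so this tier is dominated.
EOQ at £75.15 = 213.6 (feasible in tier 2): TC = 2,071×£75.15 + (2,071/213.6)×240 + (213.6/2)×0.29×£75.15 = £160,290.16.
EOQ at £73.86 = 215.4 < 3400, so use break Q=3400: TC = 2,071×£73.86 + (2,071/3400.0)×240 + (3400.0/2)×0.29×£73.86 = £189,523.23.
Lowest total cost is £160,290.16 at Q = 213.6.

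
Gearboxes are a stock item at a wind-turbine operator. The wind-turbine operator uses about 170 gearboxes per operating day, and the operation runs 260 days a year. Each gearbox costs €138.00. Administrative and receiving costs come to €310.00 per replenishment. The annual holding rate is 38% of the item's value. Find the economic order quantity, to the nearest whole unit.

Annual demand D = 170 × 260 = 44,200.
Holding cost H = 0.38 × €138.00 = €52.4400 per unit per year.
EOQ = √(2DS / H) = √(2 × 44,200 × 310 / 52.44).
= √(27,404,000 / 52.44) = √522,578.1846 ≈ 722.896.

Q* ≈ 723 gearboxes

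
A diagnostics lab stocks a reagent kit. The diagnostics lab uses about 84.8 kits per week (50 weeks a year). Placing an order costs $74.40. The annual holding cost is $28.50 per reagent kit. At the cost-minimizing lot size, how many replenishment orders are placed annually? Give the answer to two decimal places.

N ≈ 28.50 orders per year

Annual demand D = 84.8 × 50 = 4,240.
Q* = √(2DS/H) = √(2 × 4,240 × 74.4 / 28.5) ≈ 148.79.
Orders per year = D / Q* = 4,240 / 148.79 ≈ 28.497.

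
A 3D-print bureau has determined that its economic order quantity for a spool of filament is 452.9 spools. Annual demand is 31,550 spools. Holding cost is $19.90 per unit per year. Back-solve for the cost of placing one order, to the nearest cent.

S ≈ $64.69

The basic EOQ model gives Q* = √(2DS/H); rearrange for the unknown.
From Q* = √(2DS/H): S = Q*²H / (2D) = 452.9² × 19.9 / (2 × 31,550) = 64.6887.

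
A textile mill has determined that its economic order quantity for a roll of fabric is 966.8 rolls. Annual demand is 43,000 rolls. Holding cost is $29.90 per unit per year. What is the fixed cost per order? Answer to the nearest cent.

Invert the EOQ relation Q*² = 2DS/H.
From Q* = √(2DS/H): S = Q*²H / (2D) = 966.8² × 29.9 / (2 × 43,000) = 324.9721.

S ≈ $324.97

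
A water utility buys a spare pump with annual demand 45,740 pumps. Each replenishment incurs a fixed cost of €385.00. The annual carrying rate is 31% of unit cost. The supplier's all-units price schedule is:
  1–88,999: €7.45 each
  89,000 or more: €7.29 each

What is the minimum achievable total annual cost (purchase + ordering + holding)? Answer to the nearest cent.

TC* ≈ €349,781.88

Holding cost per unit per year at price C is H = 0.31·C.
For each price level, check whether its EOQ is feasible; otherwise the best quantity at that price is the breakpoint.
EOQ at €7.45 = 3905.1 (feasible in tier 1): TC = 45,740×€7.45 + (45,740/3905.1)×385 + (3905.1/2)×0.31×€7.45 = €349,781.88.
EOQ at €7.29 = 3947.7 < 89000, so use break Q=89000: TC = 45,740×€7.29 + (45,740/89000.0)×385 + (89000.0/2)×0.31×€7.29 = €434,208.01.
Lowest total cost among the candidates is at Q = 3905.1.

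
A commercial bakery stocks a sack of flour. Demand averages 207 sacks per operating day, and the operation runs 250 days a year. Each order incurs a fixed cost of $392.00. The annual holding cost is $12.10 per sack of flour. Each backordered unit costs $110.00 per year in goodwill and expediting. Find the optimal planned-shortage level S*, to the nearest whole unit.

S* ≈ 191 sacks

Annual demand D = 207 × 250 = 51,750.
With planned backorders, Q* = √(2DS/H) · √((H+B)/B).
√(2DS/H) = √(2 × 51,750 × 392 / 12.1) = 1831.136.
√((H+B)/B) = √((12.1+110)/110) = 1.0536.
Q* ≈ 1929.221.
S* = Q* · H/(H+B) = 1929.221 × 12.1/122.1 ≈ 191.184.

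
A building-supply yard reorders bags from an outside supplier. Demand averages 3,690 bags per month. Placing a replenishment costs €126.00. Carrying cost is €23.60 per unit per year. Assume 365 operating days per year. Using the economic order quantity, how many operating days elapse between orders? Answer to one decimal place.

T ≈ 5.7 days

Annual demand D = 3,690 × 12 = 44,280.
The optimal lot size = √(2DS/H) = √(2 × 44,280 × 126 / 23.6) ≈ 687.62.
Cycle time = Q*/D × 365 = 687.62 / 44,280 × 365 ≈ 5.668 days.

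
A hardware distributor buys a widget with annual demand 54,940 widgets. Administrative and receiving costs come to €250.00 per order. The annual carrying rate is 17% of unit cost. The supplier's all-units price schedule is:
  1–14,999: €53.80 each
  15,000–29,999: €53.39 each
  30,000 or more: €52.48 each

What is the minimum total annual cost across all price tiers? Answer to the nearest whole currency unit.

Holding cost per unit per year at price C is H = 0.17·C.
Candidates are each tier's EOQ (if it falls in that tier) and each price-break quantity.
EOQ at €53.80 = 1733.1 (feasible in tier 1): TC = 54,940×€53.80 + (54,940/1733.1)×250 + (1733.1/2)×0.17×€53.80 = €2,971,622.57.
EOQ at €53.39 = 1739.7 < 15000, so use break Q=15000: TC = 54,940×€53.39 + (54,940/15000.0)×250 + (15000.0/2)×0.17×€53.39 = €3,002,234.52.
EOQ at €52.48 = 1754.7 < 30000, so use break Q=30000: TC = 54,940×€52.48 + (54,940/30000.0)×250 + (30000.0/2)×0.17×€52.48 = €3,017,533.03.
Lowest total cost among the candidates is at Q = 1733.1.

TC* ≈ €2,971,623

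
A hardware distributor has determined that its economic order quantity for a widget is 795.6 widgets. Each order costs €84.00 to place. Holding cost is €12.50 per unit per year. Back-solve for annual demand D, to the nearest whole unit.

D ≈ 47,097 widgets per year

Squaring Q* = √(2DS/H) gives Q*² = 2DS/H.
From Q* = √(2DS/H): D = Q*²H / (2S) = 795.6² × 12.5 / (2 × 84) = 47096.679.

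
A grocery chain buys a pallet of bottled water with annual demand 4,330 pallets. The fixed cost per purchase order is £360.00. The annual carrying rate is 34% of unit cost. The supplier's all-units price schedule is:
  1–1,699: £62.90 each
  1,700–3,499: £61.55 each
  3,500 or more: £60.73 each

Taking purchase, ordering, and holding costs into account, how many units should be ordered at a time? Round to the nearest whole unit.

Q* ≈ 382 pallets

Holding cost per unit per year at price C is H = 0.34·C.
Candidates are each tier's EOQ (if it falls in that tier) and each price-break quantity.
EOQ at £62.90 = 381.8 (feasible in tier 1): TC = 4,330×£62.90 + (4,330/381.8)×360 + (381.8/2)×0.34×£62.90 = £280,522.35.
EOQ at £61.55 = 386.0 < 1700, so use break Q=1700: TC = 4,330×£61.55 + (4,330/1700.0)×360 + (1700.0/2)×0.34×£61.55 = £285,216.39.
EOQ at £60.73 = 388.6 < 3500, so use break Q=3500: TC = 4,330×£60.73 + (4,330/3500.0)×360 + (3500.0/2)×0.34×£60.73 = £299,540.62.
Lowest total cost is £280,522.35 at Q = 381.8.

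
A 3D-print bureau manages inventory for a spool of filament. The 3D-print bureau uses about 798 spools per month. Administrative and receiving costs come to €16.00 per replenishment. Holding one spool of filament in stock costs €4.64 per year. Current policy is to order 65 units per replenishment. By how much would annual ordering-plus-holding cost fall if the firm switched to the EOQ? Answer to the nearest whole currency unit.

Extra cost ≈ €1,316 per year

Annual demand D = 798 × 12 = 9,576.
EOQ = √(2DS/H) = √(2 × 9,576 × 16 / 4.64) ≈ 256.99.
Cost at Q* = (D/Q*)S + (Q*/2)H = √(2DSH) ≈ €1,192.41.
Cost at Q = 65: (9,576/65)×16 + (65/2)×4.64 = €2,357.17 + €150.80 = €2,507.97.
Excess = €2,507.97 − €1,192.41 = €1,315.56.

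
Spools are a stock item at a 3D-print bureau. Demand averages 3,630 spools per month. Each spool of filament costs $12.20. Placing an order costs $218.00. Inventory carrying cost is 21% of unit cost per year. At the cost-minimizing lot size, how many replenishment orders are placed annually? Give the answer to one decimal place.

N ≈ 16.0 orders per year

Annual demand D = 3,630 × 12 = 43,560.
Holding cost H = 0.21 × $12.20 = $2.5620 per unit per year.
The optimal lot size = √(2DS/H) = √(2 × 43,560 × 218 / 2.562) ≈ 2722.69.
Orders per year = D / Q* = 43,560 / 2722.69 ≈ 15.999.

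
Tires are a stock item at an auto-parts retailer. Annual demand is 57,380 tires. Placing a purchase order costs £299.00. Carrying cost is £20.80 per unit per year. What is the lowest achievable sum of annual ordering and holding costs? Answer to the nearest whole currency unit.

Q* = √(2DS/H) = √(2 × 57,380 × 299 / 20.8) ≈ 1284.40.
At the optimum the two cost components are equal, so total cost = 2·(Q*/2)H = Q*·H.
Minimum total = √(2DSH) = √(2 × 57,380 × 299 × 20.8) ≈ 26715.452.

TC* ≈ £26,715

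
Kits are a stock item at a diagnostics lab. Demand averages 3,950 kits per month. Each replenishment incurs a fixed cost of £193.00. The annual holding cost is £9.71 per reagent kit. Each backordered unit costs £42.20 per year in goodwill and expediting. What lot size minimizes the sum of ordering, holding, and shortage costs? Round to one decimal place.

Annual demand D = 3,950 × 12 = 47,400.
With planned backorders, Q* = √(2DS/H) · √((H+B)/B).
√(2DS/H) = √(2 × 47,400 × 193 / 9.71) = 1372.692.
√((H+B)/B) = √((9.71+42.2)/42.2) = 1.1091.
Q* ≈ 1522.448.

Q* ≈ 1,522.4 kits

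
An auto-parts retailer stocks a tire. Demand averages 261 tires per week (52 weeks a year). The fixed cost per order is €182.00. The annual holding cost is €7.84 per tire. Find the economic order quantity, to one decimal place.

Q* ≈ 793.8 tires

Annual demand D = 261 × 52 = 13,572.
EOQ = √(2DS / H) = √(2 × 13,572 × 182 / 7.84).
= √(4,940,208 / 7.84) = √630,128.5714 ≈ 793.806.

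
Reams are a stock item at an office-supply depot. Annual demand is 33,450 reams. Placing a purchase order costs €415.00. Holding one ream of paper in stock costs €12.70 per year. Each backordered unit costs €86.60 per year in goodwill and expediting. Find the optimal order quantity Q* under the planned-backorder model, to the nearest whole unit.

With planned backorders, Q* = √(2DS/H) · √((H+B)/B).
√(2DS/H) = √(2 × 33,450 × 415 / 12.7) = 1478.547.
√((H+B)/B) = √((12.7+86.6)/86.6) = 1.0708.
Q* ≈ 1583.255.

Q* ≈ 1,583 reams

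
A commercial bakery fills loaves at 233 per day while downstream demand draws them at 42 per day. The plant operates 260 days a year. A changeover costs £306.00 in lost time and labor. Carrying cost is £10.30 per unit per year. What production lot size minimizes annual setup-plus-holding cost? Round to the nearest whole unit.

Annual demand D = 42 × 260 = 10,920.
Production build-up factor (1 − d/p) = 1 − 42/233 = 0.8197.
Q* = √(2DS / (H(1 − d/p))) = √(2 × 10,920 × 306 / (10.3 × 0.8197)).
= √(6,683,040 / 8.4433) ≈ 889.672.

Q* ≈ 890 loaves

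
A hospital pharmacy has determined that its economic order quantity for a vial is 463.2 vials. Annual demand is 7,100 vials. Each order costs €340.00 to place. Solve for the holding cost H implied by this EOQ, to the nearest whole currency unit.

H ≈ €23

Squaring Q* = √(2DS/H) gives Q*² = 2DS/H.
From Q* = √(2DS/H): H = 2DS / Q*² = 2 × 7,100 × 340 / 463.2² = 22.5025.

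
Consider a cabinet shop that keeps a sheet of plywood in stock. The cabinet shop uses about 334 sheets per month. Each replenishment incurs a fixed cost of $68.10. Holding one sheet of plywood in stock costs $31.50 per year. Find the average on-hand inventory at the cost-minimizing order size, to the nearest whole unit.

Average inventory ≈ 66 sheets

Annual demand D = 334 × 12 = 4,008.
Q* = √(2DS/H) = √(2 × 4,008 × 68.1 / 31.5) ≈ 131.64.
Average inventory = Q*/2 ≈ 131.64 / 2 = 65.821.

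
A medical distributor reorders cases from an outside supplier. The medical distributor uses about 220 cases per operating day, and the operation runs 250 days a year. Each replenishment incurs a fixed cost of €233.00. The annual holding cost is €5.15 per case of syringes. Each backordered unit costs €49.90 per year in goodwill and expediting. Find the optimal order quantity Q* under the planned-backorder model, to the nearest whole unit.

Annual demand D = 220 × 250 = 55,000.
With planned backorders, Q* = √(2DS/H) · √((H+B)/B).
√(2DS/H) = √(2 × 55,000 × 233 / 5.15) = 2230.852.
√((H+B)/B) = √((5.15+49.9)/49.9) = 1.0503.
Q* ≈ 2343.145.

Q* ≈ 2,343 cases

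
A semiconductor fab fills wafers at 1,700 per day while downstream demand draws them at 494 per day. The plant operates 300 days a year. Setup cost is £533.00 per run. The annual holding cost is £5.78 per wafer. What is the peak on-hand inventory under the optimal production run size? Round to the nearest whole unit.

I_max ≈ 4,403 wafers

Annual demand D = 494 × 300 = 148,200.
Production build-up factor (1 − d/p) = 1 − 494/1,700 = 0.7094.
Q* = √(2DS / (H(1 − d/p))) = √(2 × 148,200 × 533 / (5.78 × 0.7094)).
= √(157,981,200 / 4.1004) ≈ 6207.112.
Maximum inventory = Q*(1 − d/p) = 6207.112 × 0.7094 ≈ 4403.398.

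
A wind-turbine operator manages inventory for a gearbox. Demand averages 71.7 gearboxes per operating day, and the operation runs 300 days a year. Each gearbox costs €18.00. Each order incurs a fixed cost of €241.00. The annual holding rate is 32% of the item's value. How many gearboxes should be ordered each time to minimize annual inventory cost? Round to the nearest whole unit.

Q* ≈ 1,342 gearboxes

Annual demand D = 71.7 × 300 = 21,510.
Holding cost H = 0.32 × €18.00 = €5.7600 per unit per year.
EOQ = √(2DS / H) = √(2 × 21,510 × 241 / 5.76).
= √(10,367,820 / 5.76) = √1,799,968.75 ≈ 1341.629.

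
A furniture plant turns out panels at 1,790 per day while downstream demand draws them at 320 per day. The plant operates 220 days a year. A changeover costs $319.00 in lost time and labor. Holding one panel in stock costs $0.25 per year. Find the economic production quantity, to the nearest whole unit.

Q* ≈ 14,791 panels

Annual demand D = 320 × 220 = 70,400.
Production build-up factor (1 − d/p) = 1 − 320/1,790 = 0.8212.
Q* = √(2DS / (H(1 − d/p))) = √(2 × 70,400 × 319 / (0.25 × 0.8212)).
= √(44,915,200 / 0.2053) ≈ 14790.897.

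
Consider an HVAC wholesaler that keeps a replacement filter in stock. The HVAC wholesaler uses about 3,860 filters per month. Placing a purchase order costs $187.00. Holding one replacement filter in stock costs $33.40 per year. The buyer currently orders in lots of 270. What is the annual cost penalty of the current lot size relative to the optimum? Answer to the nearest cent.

Extra cost ≈ $12,535.56 per year

Annual demand D = 3,860 × 12 = 46,320.
EOQ = √(2DS/H) = √(2 × 46,320 × 187 / 33.4) ≈ 720.19.
Cost at Q* = (D/Q*)S + (Q*/2)H = √(2DSH) ≈ $24,054.33.
Cost at Q = 270: (46,320/270)×187 + (270/2)×33.4 = $32,080.89 + $4,509.00 = $36,589.89.
Excess = $36,589.89 − $24,054.33 = $12,535.56.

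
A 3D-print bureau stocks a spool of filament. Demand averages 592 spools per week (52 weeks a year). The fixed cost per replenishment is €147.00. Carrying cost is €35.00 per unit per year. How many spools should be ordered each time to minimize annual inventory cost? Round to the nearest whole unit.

Q* ≈ 509 spools

Annual demand D = 592 × 52 = 30,784.
EOQ = √(2DS / H) = √(2 × 30,784 × 147 / 35).
= √(9,050,496 / 35) = √258,585.6 ≈ 508.513.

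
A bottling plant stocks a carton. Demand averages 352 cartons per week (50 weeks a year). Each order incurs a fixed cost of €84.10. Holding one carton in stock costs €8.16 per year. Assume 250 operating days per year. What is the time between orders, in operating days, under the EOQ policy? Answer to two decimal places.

Annual demand D = 352 × 50 = 17,600.
Q* = √(2DS/H) = √(2 × 17,600 × 84.1 / 8.16) ≈ 602.32.
Cycle time = Q*/D × 250 = 602.32 / 17,600 × 250 ≈ 8.556 days.

T ≈ 8.56 days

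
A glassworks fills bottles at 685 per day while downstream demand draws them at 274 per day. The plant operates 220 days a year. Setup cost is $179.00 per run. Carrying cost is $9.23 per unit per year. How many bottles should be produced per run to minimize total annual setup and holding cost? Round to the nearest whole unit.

Q* ≈ 1,974 bottles

Annual demand D = 274 × 220 = 60,280.
Production build-up factor (1 − d/p) = 1 − 274/685 = 0.6000.
Q* = √(2DS / (H(1 − d/p))) = √(2 × 60,280 × 179 / (9.23 × 0.6000)).
= √(21,580,240 / 5.538) ≈ 1974.021.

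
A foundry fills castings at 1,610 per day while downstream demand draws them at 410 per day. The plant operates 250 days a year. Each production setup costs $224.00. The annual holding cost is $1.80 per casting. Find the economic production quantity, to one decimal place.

Annual demand D = 410 × 250 = 102,500.
Production build-up factor (1 − d/p) = 1 − 410/1,610 = 0.7453.
Q* = √(2DS / (H(1 − d/p))) = √(2 × 102,500 × 224 / (1.8 × 0.7453)).
= √(45,920,000 / 1.3416) ≈ 5850.419.

Q* ≈ 5,850.4 castings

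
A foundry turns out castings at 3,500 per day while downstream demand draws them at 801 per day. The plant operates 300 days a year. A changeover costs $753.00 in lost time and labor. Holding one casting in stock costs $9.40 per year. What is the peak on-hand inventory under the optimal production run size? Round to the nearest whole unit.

I_max ≈ 5,449 castings

Annual demand D = 801 × 300 = 240,300.
Production build-up factor (1 − d/p) = 1 − 801/3,500 = 0.7711.
Q* = √(2DS / (H(1 − d/p))) = √(2 × 240,300 × 753 / (9.4 × 0.7711)).
= √(361,891,800 / 7.2487) ≈ 7065.746.
Maximum inventory = Q*(1 − d/p) = 7065.746 × 0.7711 ≈ 5448.700.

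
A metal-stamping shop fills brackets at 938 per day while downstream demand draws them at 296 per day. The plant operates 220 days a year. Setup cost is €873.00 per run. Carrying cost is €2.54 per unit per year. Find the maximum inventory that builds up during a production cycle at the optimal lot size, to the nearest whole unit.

Annual demand D = 296 × 220 = 65,120.
Production build-up factor (1 − d/p) = 1 − 296/938 = 0.6844.
Q* = √(2DS / (H(1 − d/p))) = √(2 × 65,120 × 873 / (2.54 × 0.6844)).
= √(113,699,520 / 1.7385) ≈ 8087.166.
Maximum inventory = Q*(1 − d/p) = 8087.166 × 0.6844 ≈ 5535.139.

I_max ≈ 5,535 brackets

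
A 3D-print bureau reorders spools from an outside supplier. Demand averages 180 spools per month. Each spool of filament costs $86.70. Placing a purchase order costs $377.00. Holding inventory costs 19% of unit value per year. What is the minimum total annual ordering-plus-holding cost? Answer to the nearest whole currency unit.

TC* ≈ $5,180

Annual demand D = 180 × 12 = 2,160.
Holding cost H = 0.19 × $86.70 = $16.4730 per unit per year.
EOQ = √(2DS/H) = √(2 × 2,160 × 377 / 16.473) ≈ 314.43.
At the optimum the two cost components are equal, so total cost = 2·(Q*/2)H = Q*·H.
Minimum total = √(2DSH) = √(2 × 2,160 × 377 × 16.473) ≈ 5179.632.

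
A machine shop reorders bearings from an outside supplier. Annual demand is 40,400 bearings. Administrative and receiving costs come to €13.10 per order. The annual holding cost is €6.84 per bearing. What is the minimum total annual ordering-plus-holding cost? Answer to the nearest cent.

TC* ≈ €2,690.73

EOQ = √(2DS/H) = √(2 × 40,400 × 13.1 / 6.84) ≈ 393.38.
At the optimum the two cost components are equal, so total cost = 2·(Q*/2)H = Q*·H.
Minimum total = √(2DSH) = √(2 × 40,400 × 13.1 × 6.84) ≈ 2690.725.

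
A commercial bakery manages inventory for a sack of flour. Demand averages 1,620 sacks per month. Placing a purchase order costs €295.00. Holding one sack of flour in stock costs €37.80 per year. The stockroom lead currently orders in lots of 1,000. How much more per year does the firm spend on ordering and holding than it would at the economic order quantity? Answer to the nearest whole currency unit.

Extra cost ≈ €3,813 per year

Annual demand D = 1,620 × 12 = 19,440.
EOQ = √(2DS/H) = √(2 × 19,440 × 295 / 37.8) ≈ 550.84.
Cost at Q* = (D/Q*)S + (Q*/2)H = √(2DSH) ≈ €20,821.88.
Cost at Q = 1,000: (19,440/1,000)×295 + (1,000/2)×37.8 = €5,734.80 + €18,900.00 = €24,634.80.
Excess = €24,634.80 − €20,821.88 = €3,812.92.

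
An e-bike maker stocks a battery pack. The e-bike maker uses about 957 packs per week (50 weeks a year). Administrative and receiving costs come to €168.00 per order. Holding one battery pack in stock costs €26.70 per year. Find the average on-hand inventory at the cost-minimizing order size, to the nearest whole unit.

Average inventory ≈ 388 packs

Annual demand D = 957 × 50 = 47,850.
The optimal lot size = √(2DS/H) = √(2 × 47,850 × 168 / 26.7) ≈ 775.99.
Average inventory = Q*/2 ≈ 775.99 / 2 = 387.994.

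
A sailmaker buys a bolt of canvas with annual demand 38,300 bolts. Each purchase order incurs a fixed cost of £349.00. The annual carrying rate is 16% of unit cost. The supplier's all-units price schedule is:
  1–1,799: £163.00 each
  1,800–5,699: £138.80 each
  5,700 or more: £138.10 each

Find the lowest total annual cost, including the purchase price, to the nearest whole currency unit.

TC* ≈ £5,343,453

Holding cost per unit per year at price C is H = 0.16·C.
Candidates are each tier's EOQ (if it falls in that tier) and each price-break quantity.
EOQ at £163.00 = 1012.4 (feasible in tier 1): TC = 38,300×£163.00 + (38,300/1012.4)×349 + (1012.4/2)×0.16×£163.00 = £6,269,304.68.
EOQ at £138.80 = 1097.2 < 1800, so use break Q=1800: TC = 38,300×£138.80 + (38,300/1800.0)×349 + (1800.0/2)×0.16×£138.80 = £5,343,453.14.
EOQ at £138.10 = 1099.9 < 5700, so use break Q=5700: TC = 38,300×£138.10 + (38,300/5700.0)×349 + (5700.0/2)×0.16×£138.10 = £5,354,548.64.
Lowest total cost among the candidates is at Q = 1800.0.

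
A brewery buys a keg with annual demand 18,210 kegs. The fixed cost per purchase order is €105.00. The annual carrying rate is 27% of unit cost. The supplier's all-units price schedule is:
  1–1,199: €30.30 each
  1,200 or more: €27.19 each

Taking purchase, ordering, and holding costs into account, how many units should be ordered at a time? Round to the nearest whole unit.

Q* ≈ 1,200 kegs

Holding cost per unit per year at price C is H = 0.27·C.
For each price level, check whether its EOQ is feasible; otherwise the best quantity at that price is the breakpoint.
EOQ at €30.30 = 683.7 (feasible in tier 1): TC = 18,210×€30.30 + (18,210/683.7)×105 + (683.7/2)×0.27×€30.30 = €557,356.30.
EOQ at €27.19 = 721.7 < 1200, so use break Q=1200: TC = 18,210×€27.19 + (18,210/1200.0)×105 + (1200.0/2)×0.27×€27.19 = €501,128.06.
Lowest total cost is €501,128.06 at Q = 1200.0.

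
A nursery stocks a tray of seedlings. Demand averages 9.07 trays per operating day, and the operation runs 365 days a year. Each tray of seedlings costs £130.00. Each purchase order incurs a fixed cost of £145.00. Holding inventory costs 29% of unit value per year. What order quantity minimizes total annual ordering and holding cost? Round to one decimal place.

Annual demand D = 9.07 × 365 = 3,310.55.
Holding cost H = 0.29 × £130.00 = £37.7000 per unit per year.
EOQ = √(2DS / H) = √(2 × 3,310.55 × 145 / 37.7).
= √(960,059.5 / 37.7) = √25,465.7692 ≈ 159.580.

Q* ≈ 159.6 trays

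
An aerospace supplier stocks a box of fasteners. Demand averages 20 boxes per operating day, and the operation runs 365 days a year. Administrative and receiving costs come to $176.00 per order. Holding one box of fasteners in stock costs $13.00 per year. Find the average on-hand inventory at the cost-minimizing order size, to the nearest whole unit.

Annual demand D = 20 × 365 = 7,300.
EOQ = √(2DS/H) = √(2 × 7,300 × 176 / 13) ≈ 444.59.
Average inventory = Q*/2 ≈ 444.59 / 2 = 222.296.

Average inventory ≈ 222 boxes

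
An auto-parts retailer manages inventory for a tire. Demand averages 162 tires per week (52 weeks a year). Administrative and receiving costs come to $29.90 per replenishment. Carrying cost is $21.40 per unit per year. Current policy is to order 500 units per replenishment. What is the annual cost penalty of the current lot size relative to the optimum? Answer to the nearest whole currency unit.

Annual demand D = 162 × 52 = 8,424.
EOQ = √(2DS/H) = √(2 × 8,424 × 29.9 / 21.4) ≈ 153.43.
Cost at Q* = (D/Q*)S + (Q*/2)H = √(2DSH) ≈ $3,283.35.
Cost at Q = 500: (8,424/500)×29.9 + (500/2)×21.4 = $503.76 + $5,350.00 = $5,853.76.
Excess = $5,853.76 − $3,283.35 = $2,570.41.

Extra cost ≈ $2,570 per year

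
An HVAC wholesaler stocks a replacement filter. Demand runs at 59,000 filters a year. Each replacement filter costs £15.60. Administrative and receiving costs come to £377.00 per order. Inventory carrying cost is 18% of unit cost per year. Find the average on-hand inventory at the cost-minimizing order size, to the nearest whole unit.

Holding cost H = 0.18 × £15.60 = £2.8080 per unit per year.
The optimal lot size = √(2DS/H) = √(2 × 59,000 × 377 / 2.808) ≈ 3980.28.
Average inventory = Q*/2 ≈ 3980.28 / 2 = 1990.138.

Average inventory ≈ 1,990 filters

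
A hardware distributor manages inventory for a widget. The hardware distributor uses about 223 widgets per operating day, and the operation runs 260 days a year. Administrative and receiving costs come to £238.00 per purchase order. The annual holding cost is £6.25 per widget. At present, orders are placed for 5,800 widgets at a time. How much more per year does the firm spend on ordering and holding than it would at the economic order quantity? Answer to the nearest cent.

Annual demand D = 223 × 260 = 57,980.
EOQ = √(2DS/H) = √(2 × 57,980 × 238 / 6.25) ≈ 2101.37.
Cost at Q* = (D/Q*)S + (Q*/2)H = √(2DSH) ≈ £13,133.56.
Cost at Q = 5,800: (57,980/5,800)×238 + (5,800/2)×6.25 = £2,379.18 + £18,125.00 = £20,504.18.
Excess = £20,504.18 − £13,133.56 = £7,370.62.

Extra cost ≈ £7,370.62 per year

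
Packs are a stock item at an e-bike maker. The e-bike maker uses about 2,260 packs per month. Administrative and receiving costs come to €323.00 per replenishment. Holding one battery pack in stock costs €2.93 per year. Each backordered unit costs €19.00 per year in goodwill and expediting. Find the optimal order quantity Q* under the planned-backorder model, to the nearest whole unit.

Q* ≈ 2,627 packs

Annual demand D = 2,260 × 12 = 27,120.
With planned backorders, Q* = √(2DS/H) · √((H+B)/B).
√(2DS/H) = √(2 × 27,120 × 323 / 2.93) = 2445.273.
√((H+B)/B) = √((2.93+19)/19) = 1.0743.
Q* ≈ 2627.059.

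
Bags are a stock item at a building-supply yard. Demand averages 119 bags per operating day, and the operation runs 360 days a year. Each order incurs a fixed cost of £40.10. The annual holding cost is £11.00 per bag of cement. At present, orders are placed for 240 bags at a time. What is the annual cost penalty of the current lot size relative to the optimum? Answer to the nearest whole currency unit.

Annual demand D = 119 × 360 = 42,840.
EOQ = √(2DS/H) = √(2 × 42,840 × 40.1 / 11) ≈ 558.88.
Cost at Q* = (D/Q*)S + (Q*/2)H = √(2DSH) ≈ £6,147.64.
Cost at Q = 240: (42,840/240)×40.1 + (240/2)×11 = £7,157.85 + £1,320.00 = £8,477.85.
Excess = £8,477.85 − £6,147.64 = £2,330.21.

Extra cost ≈ £2,330 per year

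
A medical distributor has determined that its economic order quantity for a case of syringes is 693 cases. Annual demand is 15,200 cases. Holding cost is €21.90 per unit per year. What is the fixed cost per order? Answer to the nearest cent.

The basic EOQ model gives Q* = √(2DS/H); rearrange for the unknown.
From Q* = √(2DS/H): S = Q*²H / (2D) = 693² × 21.9 / (2 × 15,200) = 345.9689.

S ≈ €345.97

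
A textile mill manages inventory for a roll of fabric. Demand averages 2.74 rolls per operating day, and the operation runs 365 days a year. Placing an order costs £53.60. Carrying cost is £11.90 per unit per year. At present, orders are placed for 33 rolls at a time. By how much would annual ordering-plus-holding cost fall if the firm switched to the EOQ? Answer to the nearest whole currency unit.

Extra cost ≈ £691 per year

Annual demand D = 2.74 × 365 = 1,000.1.
EOQ = √(2DS/H) = √(2 × 1,000.1 × 53.6 / 11.9) ≈ 94.92.
Cost at Q* = (D/Q*)S + (Q*/2)H = √(2DSH) ≈ £1,129.52.
Cost at Q = 33: (1,000.1/33)×53.6 + (33/2)×11.9 = £1,624.40 + £196.35 = £1,820.75.
Excess = £1,820.75 − £1,129.52 = £691.24.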